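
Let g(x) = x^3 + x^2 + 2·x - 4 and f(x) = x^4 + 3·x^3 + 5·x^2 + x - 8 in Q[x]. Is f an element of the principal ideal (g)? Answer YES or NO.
NO

In Q[x] the ideal (g) consists of all multiples of g, so f ∈ (g) iff g | f, i.e. iff the remainder of f on division by g is 0. Divide f by g (g is monic, so eliminate the leading term of the running remainder at each step):
  leading term x^4: subtract (x)·g(x) = x^4 + x^3 + 2·x^2 - 4·x, leaving 2·x^3 + 3·x^2 + 5·x - 8
  leading term 2·x^3: subtract (2)·g(x) = 2·x^3 + 2·x^2 + 4·x - 8, leaving x^2 + x
The remainder r(x) = x^2 + x ≠ 0 (and deg r < deg g), so g ∤ f, i.e. f ∉ (g).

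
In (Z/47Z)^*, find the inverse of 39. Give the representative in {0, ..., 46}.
39^(−1) ≡ 41 (mod 47)

Apply the extended Euclidean algorithm to (47, 39), tracking rows (r, s, t) with s·47 + t·39 = r. Each division r_prev = q·r_cur + r_new produces the new row as (previous row) − q·(current row):
  row A: (47, 1, 0)   [1·47 + 0·39 = 47]
  row B: (39, 0, 1)   [0·47 + 1·39 = 39]
  47 = 1·39 + 8   → row C = row A − 1·row B = (8, 1, −1)   [check: 1·47 − 1·39 = 8]
  39 = 4·8 + 7   → row D = row B − 4·row C = (7, −4, 5)   [check: −4·47 + 5·39 = 7]
  8 = 1·7 + 1   → row E = row C − 1·row D = (1, 5, −6)   [check: 5·47 − 6·39 = 1]
  7 = 7·1 + 0   → remainder 0, stop. gcd = 1 (last nonzero row E).
The gcd is 1, so 39 is invertible mod 47. The last nonzero row gives 5·47 − 6·39 = 1, so t = −6. So 39^(−1) ≡ −6 ≡ 41 (mod 47). Verify: 39 · 41 = 1599 ≡ 1 (mod 47). ✓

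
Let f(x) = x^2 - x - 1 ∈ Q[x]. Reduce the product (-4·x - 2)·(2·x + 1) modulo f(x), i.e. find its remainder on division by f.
a · b ≡ -16·x - 10 (mod f(x))

First multiply in Q[x] without reducing: a · b = -8·x^2 - 8·x - 2. Now divide by f(x) = x^2 - x - 1, eliminating the leading term at each step:
  leading term -8·x^2: subtract (-8)·f(x) = -8·x^2 + 8·x + 8, leaving -16·x - 10
The degree is now < 2, so this is the remainder. Hence a · b ≡ -16·x - 10 in Q[x]/(f).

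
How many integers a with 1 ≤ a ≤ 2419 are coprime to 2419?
2320

The number of a ∈ {1, ..., 2419} with gcd(a, 2419) = 1 is by definition Euler's totient φ(2419). φ is multiplicative, with φ(p^e) = p^e − p^(e−1). Factorise 2419 = 41 · 59. Then
  φ(2419) = (41 − 1) · (59 − 1) = 40 · 58 = 2320.
So there are 2320 such integers.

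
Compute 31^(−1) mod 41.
31^(−1) ≡ 4 (mod 41)

Apply the extended Euclidean algorithm to (41, 31), tracking rows (r, s, t) with s·41 + t·31 = r. Each division r_prev = q·r_cur + r_new produces the new row as (previous row) − q·(current row):
  row A: (41, 1, 0)   [1·41 + 0·31 = 41]
  row B: (31, 0, 1)   [0·41 + 1·31 = 31]
  41 = 1·31 + 10   → row C = row A − 1·row B = (10, 1, −1)   [check: 1·41 − 1·31 = 10]
  31 = 3·10 + 1   → row D = row B − 3·row C = (1, −3, 4)   [check: −3·41 + 4·31 = 1]
  10 = 10·1 + 0   → remainder 0, stop. gcd = 1 (last nonzero row D).
The gcd is 1, so 31 is invertible mod 41. The last nonzero row gives −3·41 + 4·31 = 1, so t = 4. So 31^(−1) ≡ 4 (mod 41). Verify: 31 · 4 = 124 ≡ 1 (mod 41). ✓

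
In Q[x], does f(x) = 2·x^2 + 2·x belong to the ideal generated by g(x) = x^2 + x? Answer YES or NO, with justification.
YES

In Q[x] the ideal (g) consists of all multiples of g, so f ∈ (g) iff g | f, i.e. iff the remainder of f on division by g is 0. Divide f by g (g is monic, so eliminate the leading term of the running remainder at each step):
  leading term 2·x^2: subtract (2)·g(x) = 2·x^2 + 2·x, leaving 0
The remainder is 0, so f(x) = g(x) · h(x) with h(x) = 2. Hence g | f, i.e. f ∈ (g).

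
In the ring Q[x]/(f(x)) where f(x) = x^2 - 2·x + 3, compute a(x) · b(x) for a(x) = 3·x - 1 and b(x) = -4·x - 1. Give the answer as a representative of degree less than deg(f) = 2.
a · b ≡ 37 - 23·x (mod f(x))

First multiply in Q[x] without reducing: a · b = -12·x^2 + x + 1. Now divide by f(x) = x^2 - 2·x + 3, eliminating the leading term at each step:
  leading term -12·x^2: subtract (-12)·f(x) = -12·x^2 + 24·x - 36, leaving 37 - 23·x
The degree is now < 2, so this is the remainder. Hence a · b ≡ 37 - 23·x in Q[x]/(f).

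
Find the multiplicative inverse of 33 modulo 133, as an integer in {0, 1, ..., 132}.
33^(−1) ≡ 129 (mod 133)

Apply the extended Euclidean algorithm to (133, 33), tracking rows (r, s, t) with s·133 + t·33 = r. Each division r_prev = q·r_cur + r_new produces the new row as (previous row) − q·(current row):
  row A: (133, 1, 0)   [1·133 + 0·33 = 133]
  row B: (33, 0, 1)   [0·133 + 1·33 = 33]
  133 = 4·33 + 1   → row C = row A − 4·row B = (1, 1, −4)   [check: 1·133 − 4·33 = 1]
  33 = 33·1 + 0   → remainder 0, stop. gcd = 1 (last nonzero row C).
The gcd is 1, so 33 is invertible mod 133. The last nonzero row gives 1·133 − 4·33 = 1, so t = −4. So 33^(−1) ≡ −4 ≡ 129 (mod 133). Verify: 33 · 129 = 4257 ≡ 1 (mod 133). ✓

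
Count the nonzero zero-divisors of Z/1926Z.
Z/1926Z has 1289 nonzero zero-divisors

In Z/1926Z each nonzero element is either a unit (gcd with 1926 is 1) or a zero-divisor (gcd > 1). The number of units is φ(1926): factorise 1926 = 2 · 3^2 · 107, so φ(1926) = (2 − 1) · (3^2 − 3^1) · (107 − 1) = 1 · 6 · 106 = 636. The nonzero elements number 1926 − 1 = 1925. Hence the nonzero zero-divisors number 1925 − 636 = 1289.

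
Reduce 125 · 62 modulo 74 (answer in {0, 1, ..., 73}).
Reduce the factors first: 125 ≡ 51 (mod 74), so 125 · 62 ≡ 51 · 62 (mod 74). 51 · 62 = 3162. Dividing by 74: 3162 = 42·74 + 54. So (125 · 62) mod 74 = 54.

Final answer: 54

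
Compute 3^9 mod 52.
27

Use repeated squaring. Binary(9) = 1001. Walk through the bits of the exponent 9 left-to-right: at each bit after the leading one, square the running value, then multiply by 3 if the bit is 1 (always reducing mod 52):
  bit 1 = 1 (leading): start with 3.
  bit 2 = 0: square 3^2 = 9 (mod 52).
  bit 3 = 0: square 9^2 = 81 ≡ 29 (mod 52).
  bit 4 = 1: square 29^2 = 841 ≡ 9; bit is 1, so multiply 9·3 = 27 (mod 52).
Final value: 3^9 ≡ 27 (mod 52).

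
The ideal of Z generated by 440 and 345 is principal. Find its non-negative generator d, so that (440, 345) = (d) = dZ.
In the PID Z, (a, b) is generated by gcd(a, b). Compute gcd(440, 345) with the extended Euclidean algorithm, tracking rows (r, s, t) with s·440 + t·345 = r:
  row A: (440, 1, 0)   [1·440 + 0·345 = 440]
  row B: (345, 0, 1)   [0·440 + 1·345 = 345]
  440 = 1·345 + 95   → row C = row A − 1·row B = (95, 1, −1)   [check: 1·440 − 1·345 = 95]
  345 = 3·95 + 60   → row D = row B − 3·row C = (60, −3, 4)   [check: −3·440 + 4·345 = 60]
  95 = 1·60 + 35   → row E = row C − 1·row D = (35, 4, −5)   [check: 4·440 − 5·345 = 35]
  60 = 1·35 + 25   → row F = row D − 1·row E = (25, −7, 9)   [check: −7·440 + 9·345 = 25]
  35 = 1·25 + 10   → row G = row E − 1·row F = (10, 11, −14)   [check: 11·440 − 14·345 = 10]
  25 = 2·10 + 5   → row H = row F − 2·row G = (5, −29, 37)   [check: −29·440 + 37·345 = 5]
  10 = 2·5 + 0   → remainder 0, stop. gcd = 5 (last nonzero row H).
So gcd(440, 345) = 5, with Bézout identity −29·440 + 37·345 = 5. Containment (⊇): the Bézout identity exhibits 5 as an element of (440, 345), giving (5) ⊆ (440, 345). Containment (⊆): since 5 | 440 and 5 | 345 (440 = 5·88, 345 = 5·69), every Z-linear combination of 440 and 345 is divisible by 5, so (440, 345) ⊆ (5). Therefore (440, 345) = (5), d = 5.

Final answer: (440, 345) = (5); d = 5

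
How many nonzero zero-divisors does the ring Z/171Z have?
Z/171Z has 62 nonzero zero-divisors

In Z/171Z each nonzero element is either a unit (gcd with 171 is 1) or a zero-divisor (gcd > 1). The number of units is φ(171): factorise 171 = 3^2 · 19, so φ(171) = (3^2 − 3^1) · (19 − 1) = 6 · 18 = 108. The nonzero elements number 171 − 1 = 170. Hence the nonzero zero-divisors number 170 − 108 = 62.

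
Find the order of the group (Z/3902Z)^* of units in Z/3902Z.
(Z/3902Z)^* consists of the classes a with gcd(a, 3902) = 1, so its order is φ(3902). φ is multiplicative, with φ(p^e) = p^e − p^(e−1). Factorise 3902 = 2 · 1951. Then
  φ(3902) = (2 − 1) · (1951 − 1) = 1 · 1950 = 1950.
Thus |(Z/3902Z)^*| = 1950.

Final answer: |(Z/3902Z)^*| = 1950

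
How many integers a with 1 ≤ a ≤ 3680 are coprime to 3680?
The number of a ∈ {1, ..., 3680} with gcd(a, 3680) = 1 is by definition Euler's totient φ(3680). φ is multiplicative, with φ(p^e) = p^e − p^(e−1). Factorise 3680 = 2^5 · 5 · 23. Then
  φ(3680) = (2^5 − 2^4) · (5 − 1) · (23 − 1) = 16 · 4 · 22 = 1408.
So there are 1408 such integers.

Final answer: 1408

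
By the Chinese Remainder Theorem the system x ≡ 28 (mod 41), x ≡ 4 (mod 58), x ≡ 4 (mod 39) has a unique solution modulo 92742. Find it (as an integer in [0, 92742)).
x ≡ 47506 (mod 92742); the representative in [0, 92742) is 47506

The moduli 41, 58, 39 are pairwise coprime, so by the CRT there is a unique solution mod 41·58·39 = 92742.
Solve by successive substitution. Start with x ≡ 28 (mod 41).
  Combine with x ≡ 4 (mod 58): write x = 28 + 41·t and require 28 + 41·t ≡ 4 (mod 58), i.e. 41·t ≡ 4 − 28 ≡ 34 (mod 58). Since 41^(−1) ≡ 17 (mod 58), t ≡ 17·34 ≡ 56 (mod 58). So x ≡ 28 + 41·56 = 2324 (mod 2378).
  Combine with x ≡ 4 (mod 39): write x = 2324 + 2378·t and require 2324 + 2378·t ≡ 4 (mod 39), i.e. 2378·t ≡ 4 − 2324 ≡ 20 (mod 39). Since 2378^(−1) ≡ 38 (mod 39) (2378 ≡ 38 (mod 39)), t ≡ 38·20 ≡ 19 (mod 39). So x ≡ 2324 + 2378·19 = 47506 (mod 92742).
Unique solution in [0, 92742): x = 47506.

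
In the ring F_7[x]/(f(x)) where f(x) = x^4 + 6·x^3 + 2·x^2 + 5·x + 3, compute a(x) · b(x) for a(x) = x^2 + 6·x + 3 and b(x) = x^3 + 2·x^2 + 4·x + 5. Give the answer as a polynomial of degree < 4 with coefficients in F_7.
Multiply as integer polynomials: a · b = x^5 + 8·x^4 + 19·x^3 + 35·x^2 + 42·x + 15. Reducing coefficients mod 7: a · b ≡ x^5 + x^4 + 5·x^3 + 1. Now divide by f(x) = x^4 + 6·x^3 + 2·x^2 + 5·x + 3 in F_7[x], eliminating the leading term at each step:
  leading term x^5: subtract (x)·f(x) = x^5 + 6·x^4 + 2·x^3 + 5·x^2 + 3·x, leaving 2·x^4 + 3·x^3 + 2·x^2 + 4·x + 1 (coefficients mod 7)
  leading term 2·x^4: subtract (2)·f(x) = 2·x^4 + 5·x^3 + 4·x^2 + 3·x + 6, leaving 5·x^3 + 5·x^2 + x + 2 (coefficients mod 7)
The degree is now < 4, so this is the remainder. Hence a · b ≡ 5·x^3 + 5·x^2 + x + 2 in F_7[x]/(f).

Final answer: a · b ≡ 5·x^3 + 5·x^2 + x + 2 (mod f(x))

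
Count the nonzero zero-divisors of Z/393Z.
Z/393Z has 132 nonzero zero-divisors

In Z/393Z each nonzero element is either a unit (gcd with 393 is 1) or a zero-divisor (gcd > 1). The number of units is φ(393): factorise 393 = 3 · 131, so φ(393) = (3 − 1) · (131 − 1) = 2 · 130 = 260. The nonzero elements number 393 − 1 = 392. Hence the nonzero zero-divisors number 392 − 260 = 132.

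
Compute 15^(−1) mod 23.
15^(−1) ≡ 20 (mod 23)

Apply the extended Euclidean algorithm to (23, 15), tracking rows (r, s, t) with s·23 + t·15 = r. Each division r_prev = q·r_cur + r_new produces the new row as (previous row) − q·(current row):
  row A: (23, 1, 0)   [1·23 + 0·15 = 23]
  row B: (15, 0, 1)   [0·23 + 1·15 = 15]
  23 = 1·15 + 8   → row C = row A − 1·row B = (8, 1, −1)   [check: 1·23 − 1·15 = 8]
  15 = 1·8 + 7   → row D = row B − 1·row C = (7, −1, 2)   [check: −1·23 + 2·15 = 7]
  8 = 1·7 + 1   → row E = row C − 1·row D = (1, 2, −3)   [check: 2·23 − 3·15 = 1]
  7 = 7·1 + 0   → remainder 0, stop. gcd = 1 (last nonzero row E).
The gcd is 1, so 15 is invertible mod 23. The last nonzero row gives 2·23 − 3·15 = 1, so t = −3. So 15^(−1) ≡ −3 ≡ 20 (mod 23). Verify: 15 · 20 = 300 ≡ 1 (mod 23). ✓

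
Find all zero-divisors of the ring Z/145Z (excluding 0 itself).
nonzero zero-divisors of Z/145Z = {5, 10, 15, 20, 25, 29, 30, 35, 40, 45, 50, 55, 58, 60, 65, 70, 75, 80, 85, 87, 90, 95, 100, 105, 110, 115, 116, 120, 125, 130, 135, 140}

An element a ∈ Z/145Z (with a ≠ 0) is a zero-divisor iff gcd(a, 145) > 1 (because a is a unit precisely when gcd(a, n) = 1, and in Z/nZ every nonzero, non-unit element is a zero-divisor). Scan a = 1, ..., 144 and keep those with gcd(a, 145) > 1:
  gcd(5, 145) = 5, gcd(10, 145) = 5, gcd(15, 145) = 5, gcd(20, 145) = 5, gcd(25, 145) = 5, gcd(29, 145) = 29, gcd(30, 145) = 5, gcd(35, 145) = 5, gcd(40, 145) = 5, gcd(45, 145) = 5, gcd(50, 145) = 5, gcd(55, 145) = 5, gcd(58, 145) = 29, gcd(60, 145) = 5, gcd(65, 145) = 5, gcd(70, 145) = 5, gcd(75, 145) = 5, gcd(80, 145) = 5, gcd(85, 145) = 5, gcd(87, 145) = 29, gcd(90, 145) = 5, gcd(95, 145) = 5, gcd(100, 145) = 5, gcd(105, 145) = 5, gcd(110, 145) = 5, gcd(115, 145) = 5, gcd(116, 145) = 29, gcd(120, 145) = 5, gcd(125, 145) = 5, gcd(130, 145) = 5, gcd(135, 145) = 5, gcd(140, 145) = 5.
All other a ∈ {1, ..., 144} have gcd(a, 145) = 1 and are units. So the nonzero zero-divisors are exactly the 32 values of a appearing in this scan.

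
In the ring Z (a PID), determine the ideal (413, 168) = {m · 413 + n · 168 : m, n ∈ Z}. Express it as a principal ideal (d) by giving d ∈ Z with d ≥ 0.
In the PID Z, (a, b) is generated by gcd(a, b). Compute gcd(413, 168) with the extended Euclidean algorithm, tracking rows (r, s, t) with s·413 + t·168 = r:
  row A: (413, 1, 0)   [1·413 + 0·168 = 413]
  row B: (168, 0, 1)   [0·413 + 1·168 = 168]
  413 = 2·168 + 77   → row C = row A − 2·row B = (77, 1, −2)   [check: 1·413 − 2·168 = 77]
  168 = 2·77 + 14   → row D = row B − 2·row C = (14, −2, 5)   [check: −2·413 + 5·168 = 14]
  77 = 5·14 + 7   → row E = row C − 5·row D = (7, 11, −27)   [check: 11·413 − 27·168 = 7]
  14 = 2·7 + 0   → remainder 0, stop. gcd = 7 (last nonzero row E).
So gcd(413, 168) = 7, with Bézout identity 11·413 − 27·168 = 7. Containment (⊇): the Bézout identity exhibits 7 as an element of (413, 168), giving (7) ⊆ (413, 168). Containment (⊆): since 7 | 413 and 7 | 168 (413 = 7·59, 168 = 7·24), every Z-linear combination of 413 and 168 is divisible by 7, so (413, 168) ⊆ (7). Therefore (413, 168) = (7), d = 7.

Final answer: (413, 168) = (7); d = 7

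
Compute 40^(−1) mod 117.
Apply the extended Euclidean algorithm to (117, 40), tracking rows (r, s, t) with s·117 + t·40 = r. Each division r_prev = q·r_cur + r_new produces the new row as (previous row) − q·(current row):
  row A: (117, 1, 0)   [1·117 + 0·40 = 117]
  row B: (40, 0, 1)   [0·117 + 1·40 = 40]
  117 = 2·40 + 37   → row C = row A − 2·row B = (37, 1, −2)   [check: 1·117 − 2·40 = 37]
  40 = 1·37 + 3   → row D = row B − 1·row C = (3, −1, 3)   [check: −1·117 + 3·40 = 3]
  37 = 12·3 + 1   → row E = row C − 12·row D = (1, 13, −38)   [check: 13·117 − 38·40 = 1]
  3 = 3·1 + 0   → remainder 0, stop. gcd = 1 (last nonzero row E).
The gcd is 1, so 40 is invertible mod 117. The last nonzero row gives 13·117 − 38·40 = 1, so t = −38. So 40^(−1) ≡ −38 ≡ 79 (mod 117). Verify: 40 · 79 = 3160 ≡ 1 (mod 117). ✓

Final answer: 40^(−1) ≡ 79 (mod 117)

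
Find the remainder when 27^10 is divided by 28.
Use repeated squaring. Binary(10) = 1010. Walk through the bits of the exponent 10 left-to-right: at each bit after the leading one, square the running value, then multiply by 27 if the bit is 1 (always reducing mod 28):
  bit 1 = 1 (leading): start with 27.
  bit 2 = 0: square 27^2 = 729 ≡ 1 (mod 28).
  bit 3 = 1: square 1^2 = 1; bit is 1, so multiply 1·27 = 27 (mod 28).
  bit 4 = 0: square 27^2 = 729 ≡ 1 (mod 28).
Final value: 27^10 ≡ 1 (mod 28).

Final answer: 1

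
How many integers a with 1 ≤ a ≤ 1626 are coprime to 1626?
The number of a ∈ {1, ..., 1626} with gcd(a, 1626) = 1 is by definition Euler's totient φ(1626). φ is multiplicative, with φ(p^e) = p^e − p^(e−1). Factorise 1626 = 2 · 3 · 271. Then
  φ(1626) = (2 − 1) · (3 − 1) · (271 − 1) = 1 · 2 · 270 = 540.
So there are 540 such integers.

Final answer: 540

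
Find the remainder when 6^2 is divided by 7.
1

Use repeated squaring. Binary(2) = 10. Walk through the bits of the exponent 2 left-to-right: at each bit after the leading one, square the running value, then multiply by 6 if the bit is 1 (always reducing mod 7):
  bit 1 = 1 (leading): start with 6.
  bit 2 = 0: square 6^2 = 36 ≡ 1 (mod 7).
Final value: 6^2 ≡ 1 (mod 7).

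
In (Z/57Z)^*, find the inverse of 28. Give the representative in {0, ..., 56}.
28^(−1) ≡ 55 (mod 57)

Apply the extended Euclidean algorithm to (57, 28), tracking rows (r, s, t) with s·57 + t·28 = r. Each division r_prev = q·r_cur + r_new produces the new row as (previous row) − q·(current row):
  row A: (57, 1, 0)   [1·57 + 0·28 = 57]
  row B: (28, 0, 1)   [0·57 + 1·28 = 28]
  57 = 2·28 + 1   → row C = row A − 2·row B = (1, 1, −2)   [check: 1·57 − 2·28 = 1]
  28 = 28·1 + 0   → remainder 0, stop. gcd = 1 (last nonzero row C).
The gcd is 1, so 28 is invertible mod 57. The last nonzero row gives 1·57 − 2·28 = 1, so t = −2. So 28^(−1) ≡ −2 ≡ 55 (mod 57). Verify: 28 · 55 = 1540 ≡ 1 (mod 57). ✓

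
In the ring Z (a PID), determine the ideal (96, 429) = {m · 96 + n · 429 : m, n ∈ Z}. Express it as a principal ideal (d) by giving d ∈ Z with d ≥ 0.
In the PID Z, (a, b) is generated by gcd(a, b). Compute gcd(429, 96) with the extended Euclidean algorithm, tracking rows (r, s, t) with s·429 + t·96 = r:
  row A: (429, 1, 0)   [1·429 + 0·96 = 429]
  row B: (96, 0, 1)   [0·429 + 1·96 = 96]
  429 = 4·96 + 45   → row C = row A − 4·row B = (45, 1, −4)   [check: 1·429 − 4·96 = 45]
  96 = 2·45 + 6   → row D = row B − 2·row C = (6, −2, 9)   [check: −2·429 + 9·96 = 6]
  45 = 7·6 + 3   → row E = row C − 7·row D = (3, 15, −67)   [check: 15·429 − 67·96 = 3]
  6 = 2·3 + 0   → remainder 0, stop. gcd = 3 (last nonzero row E).
So gcd(96, 429) = 3, with Bézout identity 15·429 − 67·96 = 3. Containment (⊇): the Bézout identity exhibits 3 as an element of (96, 429), giving (3) ⊆ (96, 429). Containment (⊆): since 3 | 96 and 3 | 429 (96 = 3·32, 429 = 3·143), every Z-linear combination of 96 and 429 is divisible by 3, so (96, 429) ⊆ (3). Therefore (96, 429) = (3), d = 3.

Final answer: (96, 429) = (3); d = 3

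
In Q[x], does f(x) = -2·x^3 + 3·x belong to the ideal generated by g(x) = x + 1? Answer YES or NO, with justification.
NO

In Q[x] the ideal (g) consists of all multiples of g, so f ∈ (g) iff g | f, i.e. iff the remainder of f on division by g is 0. Divide f by g (g is monic, so eliminate the leading term of the running remainder at each step):
  leading term -2·x^3: subtract (-2·x^2)·g(x) = -2·x^3 - 2·x^2, leaving 2·x^2 + 3·x
  leading term 2·x^2: subtract (2·x)·g(x) = 2·x^2 + 2·x, leaving x
  leading term x: subtract (1)·g(x) = x + 1, leaving -1
The remainder r(x) = -1 ≠ 0 (and deg r < deg g), so g ∤ f, i.e. f ∉ (g).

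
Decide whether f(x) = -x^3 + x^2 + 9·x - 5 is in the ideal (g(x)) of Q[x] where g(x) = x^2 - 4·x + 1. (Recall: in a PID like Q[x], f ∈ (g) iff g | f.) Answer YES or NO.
NO

In Q[x] the ideal (g) consists of all multiples of g, so f ∈ (g) iff g | f, i.e. iff the remainder of f on division by g is 0. Divide f by g (g is monic, so eliminate the leading term of the running remainder at each step):
  leading term -x^3: subtract (-x)·g(x) = -x^3 + 4·x^2 - x, leaving -3·x^2 + 10·x - 5
  leading term -3·x^2: subtract (-3)·g(x) = -3·x^2 + 12·x - 3, leaving -2·x - 2
The remainder r(x) = -2·x - 2 ≠ 0 (and deg r < deg g), so g ∤ f, i.e. f ∉ (g).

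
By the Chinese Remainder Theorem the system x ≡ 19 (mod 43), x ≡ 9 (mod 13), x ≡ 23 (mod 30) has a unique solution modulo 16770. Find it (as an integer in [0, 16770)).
x ≡ 10253 (mod 16770); the representative in [0, 16770) is 10253

The moduli 43, 13, 30 are pairwise coprime, so by the CRT there is a unique solution mod 43·13·30 = 16770.
Solve by successive substitution. Start with x ≡ 19 (mod 43).
  Combine with x ≡ 9 (mod 13): write x = 19 + 43·t and require 19 + 43·t ≡ 9 (mod 13), i.e. 43·t ≡ 9 − 19 ≡ 3 (mod 13). Since 43^(−1) ≡ 10 (mod 13) (43 ≡ 4 (mod 13)), t ≡ 10·3 ≡ 4 (mod 13). So x ≡ 19 + 43·4 = 191 (mod 559).
  Combine with x ≡ 23 (mod 30): write x = 191 + 559·t and require 191 + 559·t ≡ 23 (mod 30), i.e. 559·t ≡ 23 − 191 ≡ 12 (mod 30). Since 559^(−1) ≡ 19 (mod 30) (559 ≡ 19 (mod 30)), t ≡ 19·12 ≡ 18 (mod 30). So x ≡ 191 + 559·18 = 10253 (mod 16770).
Unique solution in [0, 16770): x = 10253.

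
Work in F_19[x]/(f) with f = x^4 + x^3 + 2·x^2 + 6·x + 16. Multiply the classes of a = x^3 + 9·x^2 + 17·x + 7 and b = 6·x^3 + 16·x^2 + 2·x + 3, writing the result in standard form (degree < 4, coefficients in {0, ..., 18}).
a · b ≡ 18·x^3 + 14·x^2 + 4·x + 5 (mod f(x))

Multiply as integer polynomials: a · b = 6·x^6 + 70·x^5 + 248·x^4 + 335·x^3 + 173·x^2 + 65·x + 21. Reducing coefficients mod 19: a · b ≡ 6·x^6 + 13·x^5 + x^4 + 12·x^3 + 2·x^2 + 8·x + 2. Now divide by f(x) = x^4 + x^3 + 2·x^2 + 6·x + 16 in F_19[x], eliminating the leading term at each step:
  leading term 6·x^6: subtract (6·x^2)·f(x) = 6·x^6 + 6·x^5 + 12·x^4 + 17·x^3 + x^2, leaving 7·x^5 + 8·x^4 + 14·x^3 + x^2 + 8·x + 2 (coefficients mod 19)
  leading term 7·x^5: subtract (7·x)·f(x) = 7·x^5 + 7·x^4 + 14·x^3 + 4·x^2 + 17·x, leaving x^4 + 16·x^2 + 10·x + 2 (coefficients mod 19)
  leading term x^4: subtract (1)·f(x) = x^4 + x^3 + 2·x^2 + 6·x + 16, leaving 18·x^3 + 14·x^2 + 4·x + 5 (coefficients mod 19)
The degree is now < 4, so this is the remainder. Hence a · b ≡ 18·x^3 + 14·x^2 + 4·x + 5 in F_19[x]/(f).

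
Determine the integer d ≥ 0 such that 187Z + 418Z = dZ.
(187, 418) = (11); d = 11

In the PID Z, (a, b) is generated by gcd(a, b). Compute gcd(418, 187) with the extended Euclidean algorithm, tracking rows (r, s, t) with s·418 + t·187 = r:
  row A: (418, 1, 0)   [1·418 + 0·187 = 418]
  row B: (187, 0, 1)   [0·418 + 1·187 = 187]
  418 = 2·187 + 44   → row C = row A − 2·row B = (44, 1, −2)   [check: 1·418 − 2·187 = 44]
  187 = 4·44 + 11   → row D = row B − 4·row C = (11, −4, 9)   [check: −4·418 + 9·187 = 11]
  44 = 4·11 + 0   → remainder 0, stop. gcd = 11 (last nonzero row D).
So gcd(187, 418) = 11, with Bézout identity −4·418 + 9·187 = 11. Containment (⊇): the Bézout identity exhibits 11 as an element of (187, 418), giving (11) ⊆ (187, 418). Containment (⊆): since 11 | 187 and 11 | 418 (187 = 11·17, 418 = 11·38), every Z-linear combination of 187 and 418 is divisible by 11, so (187, 418) ⊆ (11). Therefore (187, 418) = (11), d = 11.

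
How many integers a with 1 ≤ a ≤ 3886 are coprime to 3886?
1848

The number of a ∈ {1, ..., 3886} with gcd(a, 3886) = 1 is by definition Euler's totient φ(3886). φ is multiplicative, with φ(p^e) = p^e − p^(e−1). Factorise 3886 = 2 · 29 · 67. Then
  φ(3886) = (2 − 1) · (29 − 1) · (67 − 1) = 1 · 28 · 66 = 1848.
So there are 1848 such integers.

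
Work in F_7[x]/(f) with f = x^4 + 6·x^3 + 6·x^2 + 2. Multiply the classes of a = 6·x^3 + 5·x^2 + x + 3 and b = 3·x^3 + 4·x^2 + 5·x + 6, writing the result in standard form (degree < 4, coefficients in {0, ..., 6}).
a · b ≡ 6·x^2 + 5·x (mod f(x))

Multiply as integer polynomials: a · b = 18·x^6 + 39·x^5 + 53·x^4 + 74·x^3 + 47·x^2 + 21·x + 18. Reducing coefficients mod 7: a · b ≡ 4·x^6 + 4·x^5 + 4·x^4 + 4·x^3 + 5·x^2 + 4. Now divide by f(x) = x^4 + 6·x^3 + 6·x^2 + 2 in F_7[x], eliminating the leading term at each step:
  leading term 4·x^6: subtract (4·x^2)·f(x) = 4·x^6 + 3·x^5 + 3·x^4 + x^2, leaving x^5 + x^4 + 4·x^3 + 4·x^2 + 4 (coefficients mod 7)
  leading term x^5: subtract (x)·f(x) = x^5 + 6·x^4 + 6·x^3 + 2·x, leaving 2·x^4 + 5·x^3 + 4·x^2 + 5·x + 4 (coefficients mod 7)
  leading term 2·x^4: subtract (2)·f(x) = 2·x^4 + 5·x^3 + 5·x^2 + 4, leaving 6·x^2 + 5·x (coefficients mod 7)
The degree is now < 4, so this is the remainder. Hence a · b ≡ 6·x^2 + 5·x in F_7[x]/(f).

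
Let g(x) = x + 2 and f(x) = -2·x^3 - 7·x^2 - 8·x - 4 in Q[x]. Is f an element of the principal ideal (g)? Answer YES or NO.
In Q[x] the ideal (g) consists of all multiples of g, so f ∈ (g) iff g | f, i.e. iff the remainder of f on division by g is 0. Divide f by g (g is monic, so eliminate the leading term of the running remainder at each step):
  leading term -2·x^3: subtract (-2·x^2)·g(x) = -2·x^3 - 4·x^2, leaving -3·x^2 - 8·x - 4
  leading term -3·x^2: subtract (-3·x)·g(x) = -3·x^2 - 6·x, leaving -2·x - 4
  leading term -2·x: subtract (-2)·g(x) = -2·x - 4, leaving 0
The remainder is 0, so f(x) = g(x) · h(x) with h(x) = -2·x^2 - 3·x - 2. Hence g | f, i.e. f ∈ (g).

Final answer: YES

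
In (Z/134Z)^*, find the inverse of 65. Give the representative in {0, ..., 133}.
Apply the extended Euclidean algorithm to (134, 65), tracking rows (r, s, t) with s·134 + t·65 = r. Each division r_prev = q·r_cur + r_new produces the new row as (previous row) − q·(current row):
  row A: (134, 1, 0)   [1·134 + 0·65 = 134]
  row B: (65, 0, 1)   [0·134 + 1·65 = 65]
  134 = 2·65 + 4   → row C = row A − 2·row B = (4, 1, −2)   [check: 1·134 − 2·65 = 4]
  65 = 16·4 + 1   → row D = row B − 16·row C = (1, −16, 33)   [check: −16·134 + 33·65 = 1]
  4 = 4·1 + 0   → remainder 0, stop. gcd = 1 (last nonzero row D).
The gcd is 1, so 65 is invertible mod 134. The last nonzero row gives −16·134 + 33·65 = 1, so t = 33. So 65^(−1) ≡ 33 (mod 134). Verify: 65 · 33 = 2145 ≡ 1 (mod 134). ✓

Final answer: 65^(−1) ≡ 33 (mod 134)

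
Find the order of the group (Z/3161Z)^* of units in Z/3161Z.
(Z/3161Z)^* consists of the classes a with gcd(a, 3161) = 1, so its order is φ(3161). φ is multiplicative, with φ(p^e) = p^e − p^(e−1). Factorise 3161 = 29 · 109. Then
  φ(3161) = (29 − 1) · (109 − 1) = 28 · 108 = 3024.
Thus |(Z/3161Z)^*| = 3024.

Final answer: |(Z/3161Z)^*| = 3024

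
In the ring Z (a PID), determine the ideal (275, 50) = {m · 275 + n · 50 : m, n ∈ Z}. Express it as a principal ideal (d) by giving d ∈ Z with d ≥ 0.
(275, 50) = (25); d = 25

In the PID Z, (a, b) is generated by gcd(a, b). Compute gcd(275, 50) with the extended Euclidean algorithm, tracking rows (r, s, t) with s·275 + t·50 = r:
  row A: (275, 1, 0)   [1·275 + 0·50 = 275]
  row B: (50, 0, 1)   [0·275 + 1·50 = 50]
  275 = 5·50 + 25   → row C = row A − 5·row B = (25, 1, −5)   [check: 1·275 − 5·50 = 25]
  50 = 2·25 + 0   → remainder 0, stop. gcd = 25 (last nonzero row C).
So gcd(275, 50) = 25, with Bézout identity 1·275 − 5·50 = 25. Containment (⊇): the Bézout identity exhibits 25 as an element of (275, 50), giving (25) ⊆ (275, 50). Containment (⊆): since 25 | 275 and 25 | 50 (275 = 25·11, 50 = 25·2), every Z-linear combination of 275 and 50 is divisible by 25, so (275, 50) ⊆ (25). Therefore (275, 50) = (25), d = 25.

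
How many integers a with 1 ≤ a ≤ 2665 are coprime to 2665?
The number of a ∈ {1, ..., 2665} with gcd(a, 2665) = 1 is by definition Euler's totient φ(2665). φ is multiplicative, with φ(p^e) = p^e − p^(e−1). Factorise 2665 = 5 · 13 · 41. Then
  φ(2665) = (5 − 1) · (13 − 1) · (41 − 1) = 4 · 12 · 40 = 1920.
So there are 1920 such integers.

Final answer: 1920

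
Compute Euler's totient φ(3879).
φ is multiplicative, with φ(p^e) = p^e − p^(e−1). Factorise 3879 = 3^2 · 431. Then
  φ(3879) = (3^2 − 3^1) · (431 − 1) = 6 · 430 = 2580.

Final answer: φ(3879) = 2580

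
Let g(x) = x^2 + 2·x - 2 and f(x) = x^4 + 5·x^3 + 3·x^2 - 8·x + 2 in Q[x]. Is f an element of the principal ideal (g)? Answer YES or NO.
In Q[x] the ideal (g) consists of all multiples of g, so f ∈ (g) iff g | f, i.e. iff the remainder of f on division by g is 0. Divide f by g (g is monic, so eliminate the leading term of the running remainder at each step):
  leading term x^4: subtract (x^2)·g(x) = x^4 + 2·x^3 - 2·x^2, leaving 3·x^3 + 5·x^2 - 8·x + 2
  leading term 3·x^3: subtract (3·x)·g(x) = 3·x^3 + 6·x^2 - 6·x, leaving -x^2 - 2·x + 2
  leading term -x^2: subtract (-1)·g(x) = -x^2 - 2·x + 2, leaving 0
The remainder is 0, so f(x) = g(x) · h(x) with h(x) = x^2 + 3·x - 1. Hence g | f, i.e. f ∈ (g).

Final answer: YES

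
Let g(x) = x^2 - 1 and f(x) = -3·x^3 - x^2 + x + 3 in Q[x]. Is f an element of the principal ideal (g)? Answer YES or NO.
NO

In Q[x] the ideal (g) consists of all multiples of g, so f ∈ (g) iff g | f, i.e. iff the remainder of f on division by g is 0. Divide f by g (g is monic, so eliminate the leading term of the running remainder at each step):
  leading term -3·x^3: subtract (-3·x)·g(x) = -3·x^3 + 3·x, leaving -x^2 - 2·x + 3
  leading term -x^2: subtract (-1)·g(x) = 1 - x^2, leaving 2 - 2·x
The remainder r(x) = 2 - 2·x ≠ 0 (and deg r < deg g), so g ∤ f, i.e. f ∉ (g).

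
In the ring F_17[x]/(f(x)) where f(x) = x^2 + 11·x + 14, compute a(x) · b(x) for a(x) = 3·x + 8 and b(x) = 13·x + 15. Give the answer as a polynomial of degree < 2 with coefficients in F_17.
Multiply as integer polynomials: a · b = 39·x^2 + 149·x + 120. Reducing coefficients mod 17: a · b ≡ 5·x^2 + 13·x + 1. Now divide by f(x) = x^2 + 11·x + 14 in F_17[x], eliminating the leading term at each step:
  leading term 5·x^2: subtract (5)·f(x) = 5·x^2 + 4·x + 2, leaving 9·x + 16 (coefficients mod 17)
The degree is now < 2, so this is the remainder. Hence a · b ≡ 9·x + 16 in F_17[x]/(f).

Final answer: a · b ≡ 9·x + 16 (mod f(x))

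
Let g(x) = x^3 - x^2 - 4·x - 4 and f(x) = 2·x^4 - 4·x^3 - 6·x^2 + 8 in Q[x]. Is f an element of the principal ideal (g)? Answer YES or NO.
YES

In Q[x] the ideal (g) consists of all multiples of g, so f ∈ (g) iff g | f, i.e. iff the remainder of f on division by g is 0. Divide f by g (g is monic, so eliminate the leading term of the running remainder at each step):
  leading term 2·x^4: subtract (2·x)·g(x) = 2·x^4 - 2·x^3 - 8·x^2 - 8·x, leaving -2·x^3 + 2·x^2 + 8·x + 8
  leading term -2·x^3: subtract (-2)·g(x) = -2·x^3 + 2·x^2 + 8·x + 8, leaving 0
The remainder is 0, so f(x) = g(x) · h(x) with h(x) = 2·x - 2. Hence g | f, i.e. f ∈ (g).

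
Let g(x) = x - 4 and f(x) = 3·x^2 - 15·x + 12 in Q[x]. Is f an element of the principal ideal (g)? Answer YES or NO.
In Q[x] the ideal (g) consists of all multiples of g, so f ∈ (g) iff g | f, i.e. iff the remainder of f on division by g is 0. Divide f by g (g is monic, so eliminate the leading term of the running remainder at each step):
  leading term 3·x^2: subtract (3·x)·g(x) = 3·x^2 - 12·x, leaving 12 - 3·x
  leading term -3·x: subtract (-3)·g(x) = 12 - 3·x, leaving 0
The remainder is 0, so f(x) = g(x) · h(x) with h(x) = 3·x - 3. Hence g | f, i.e. f ∈ (g).

Final answer: YES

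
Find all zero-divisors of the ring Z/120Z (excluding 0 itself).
An element a ∈ Z/120Z (with a ≠ 0) is a zero-divisor iff gcd(a, 120) > 1 (because a is a unit precisely when gcd(a, n) = 1, and in Z/nZ every nonzero, non-unit element is a zero-divisor). Scan a = 1, ..., 119 and keep those with gcd(a, 120) > 1:
  gcd(2, 120) = 2, gcd(3, 120) = 3, gcd(4, 120) = 4, gcd(5, 120) = 5, gcd(6, 120) = 6, gcd(8, 120) = 8, gcd(9, 120) = 3, gcd(10, 120) = 10, gcd(12, 120) = 12, gcd(14, 120) = 2, gcd(15, 120) = 15, gcd(16, 120) = 8, gcd(18, 120) = 6, gcd(20, 120) = 20, gcd(21, 120) = 3, gcd(22, 120) = 2, gcd(24, 120) = 24, gcd(25, 120) = 5, gcd(26, 120) = 2, gcd(27, 120) = 3, gcd(28, 120) = 4, gcd(30, 120) = 30, gcd(32, 120) = 8, gcd(33, 120) = 3, gcd(34, 120) = 2, gcd(35, 120) = 5, gcd(36, 120) = 12, gcd(38, 120) = 2, gcd(39, 120) = 3, gcd(40, 120) = 40, gcd(42, 120) = 6, gcd(44, 120) = 4, gcd(45, 120) = 15, gcd(46, 120) = 2, gcd(48, 120) = 24, gcd(50, 120) = 10, gcd(51, 120) = 3, gcd(52, 120) = 4, gcd(54, 120) = 6, gcd(55, 120) = 5, gcd(56, 120) = 8, gcd(57, 120) = 3, gcd(58, 120) = 2, gcd(60, 120) = 60, gcd(62, 120) = 2, gcd(63, 120) = 3, gcd(64, 120) = 8, gcd(65, 120) = 5, gcd(66, 120) = 6, gcd(68, 120) = 4, gcd(69, 120) = 3, gcd(70, 120) = 10, gcd(72, 120) = 24, gcd(74, 120) = 2, gcd(75, 120) = 15, gcd(76, 120) = 4, gcd(78, 120) = 6, gcd(80, 120) = 40, gcd(81, 120) = 3, gcd(82, 120) = 2, gcd(84, 120) = 12, gcd(85, 120) = 5, gcd(86, 120) = 2, gcd(87, 120) = 3, gcd(88, 120) = 8, gcd(90, 120) = 30, gcd(92, 120) = 4, gcd(93, 120) = 3, gcd(94, 120) = 2, gcd(95, 120) = 5, gcd(96, 120) = 24, gcd(98, 120) = 2, gcd(99, 120) = 3, gcd(100, 120) = 20, gcd(102, 120) = 6, gcd(104, 120) = 8, gcd(105, 120) = 15, gcd(106, 120) = 2, gcd(108, 120) = 12, gcd(110, 120) = 10, gcd(111, 120) = 3, gcd(112, 120) = 8, gcd(114, 120) = 6, gcd(115, 120) = 5, gcd(116, 120) = 4, gcd(117, 120) = 3, gcd(118, 120) = 2.
All other a ∈ {1, ..., 119} have gcd(a, 120) = 1 and are units. So the nonzero zero-divisors are exactly the 87 values of a appearing in this scan.

Final answer: nonzero zero-divisors of Z/120Z = {2, 3, 4, 5, 6, 8, 9, 10, 12, 14, 15, 16, 18, 20, 21, 22, 24, 25, 26, 27, 28, 30, 32, 33, 34, 35, 36, 38, 39, 40, 42, 44, 45, 46, 48, 50, 51, 52, 54, 55, 56, 57, 58, 60, 62, 63, 64, 65, 66, 68, 69, 70, 72, 74, 75, 76, 78, 80, 81, 82, 84, 85, 86, 87, 88, 90, 92, 93, 94, 95, 96, 98, 99, 100, 102, 104, 105, 106, 108, 110, 111, 112, 114, 115, 116, 117, 118}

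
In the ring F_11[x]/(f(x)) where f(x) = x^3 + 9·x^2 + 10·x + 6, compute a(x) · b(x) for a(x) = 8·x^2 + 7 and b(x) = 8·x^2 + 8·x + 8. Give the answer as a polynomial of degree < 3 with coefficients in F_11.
Multiply as integer polynomials: a · b = 64·x^4 + 64·x^3 + 120·x^2 + 56·x + 56. Reducing coefficients mod 11: a · b ≡ 9·x^4 + 9·x^3 + 10·x^2 + x + 1. Now divide by f(x) = x^3 + 9·x^2 + 10·x + 6 in F_11[x], eliminating the leading term at each step:
  leading term 9·x^4: subtract (9·x)·f(x) = 9·x^4 + 4·x^3 + 2·x^2 + 10·x, leaving 5·x^3 + 8·x^2 + 2·x + 1 (coefficients mod 11)
  leading term 5·x^3: subtract (5)·f(x) = 5·x^3 + x^2 + 6·x + 8, leaving 7·x^2 + 7·x + 4 (coefficients mod 11)
The degree is now < 3, so this is the remainder. Hence a · b ≡ 7·x^2 + 7·x + 4 in F_11[x]/(f).

Final answer: a · b ≡ 7·x^2 + 7·x + 4 (mod f(x))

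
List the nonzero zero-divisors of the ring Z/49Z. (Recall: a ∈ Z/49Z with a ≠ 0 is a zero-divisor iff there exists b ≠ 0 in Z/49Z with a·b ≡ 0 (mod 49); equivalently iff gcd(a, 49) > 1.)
nonzero zero-divisors of Z/49Z = {7, 14, 21, 28, 35, 42}

An element a ∈ Z/49Z (with a ≠ 0) is a zero-divisor iff gcd(a, 49) > 1 (because a is a unit precisely when gcd(a, n) = 1, and in Z/nZ every nonzero, non-unit element is a zero-divisor). Scan a = 1, ..., 48 and keep those with gcd(a, 49) > 1:
  gcd(7, 49) = 7, gcd(14, 49) = 7, gcd(21, 49) = 7, gcd(28, 49) = 7, gcd(35, 49) = 7, gcd(42, 49) = 7.
All other a ∈ {1, ..., 48} have gcd(a, 49) = 1 and are units. So the nonzero zero-divisors are exactly the 6 values of a appearing in this scan.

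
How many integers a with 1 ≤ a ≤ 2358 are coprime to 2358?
The number of a ∈ {1, ..., 2358} with gcd(a, 2358) = 1 is by definition Euler's totient φ(2358). φ is multiplicative, with φ(p^e) = p^e − p^(e−1). Factorise 2358 = 2 · 3^2 · 131. Then
  φ(2358) = (2 − 1) · (3^2 − 3^1) · (131 − 1) = 1 · 6 · 130 = 780.
So there are 780 such integers.

Final answer: 780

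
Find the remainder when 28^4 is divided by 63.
Use repeated squaring. Binary(4) = 100. Walk through the bits of the exponent 4 left-to-right: at each bit after the leading one, square the running value, then multiply by 28 if the bit is 1 (always reducing mod 63):
  bit 1 = 1 (leading): start with 28.
  bit 2 = 0: square 28^2 = 784 ≡ 28 (mod 63).
  bit 3 = 0: square 28^2 = 784 ≡ 28 (mod 63).
Final value: 28^4 ≡ 28 (mod 63).

Final answer: 28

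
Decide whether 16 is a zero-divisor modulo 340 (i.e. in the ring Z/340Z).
YES

gcd(16, 340) = 4 > 1, so 16 is not a unit in Z/340Z. In Z/nZ every nonzero non-unit is a zero-divisor: explicitly, take b = 340/gcd = 85 ≠ 0 (mod 340); then 16·85 = 1360 = 4·340, i.e. 16·85 ≡ 0 (mod 340). So 16 is a zero-divisor.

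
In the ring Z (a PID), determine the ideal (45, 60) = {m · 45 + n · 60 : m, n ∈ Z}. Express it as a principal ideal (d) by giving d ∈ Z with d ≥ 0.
(45, 60) = (15); d = 15

In the PID Z, (a, b) is generated by gcd(a, b). Compute gcd(60, 45) with the extended Euclidean algorithm, tracking rows (r, s, t) with s·60 + t·45 = r:
  row A: (60, 1, 0)   [1·60 + 0·45 = 60]
  row B: (45, 0, 1)   [0·60 + 1·45 = 45]
  60 = 1·45 + 15   → row C = row A − 1·row B = (15, 1, −1)   [check: 1·60 − 1·45 = 15]
  45 = 3·15 + 0   → remainder 0, stop. gcd = 15 (last nonzero row C).
So gcd(45, 60) = 15, with Bézout identity 1·60 − 1·45 = 15. Containment (⊇): the Bézout identity exhibits 15 as an element of (45, 60), giving (15) ⊆ (45, 60). Containment (⊆): since 15 | 45 and 15 | 60 (45 = 15·3, 60 = 15·4), every Z-linear combination of 45 and 60 is divisible by 15, so (45, 60) ⊆ (15). Therefore (45, 60) = (15), d = 15.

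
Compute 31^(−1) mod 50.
31^(−1) ≡ 21 (mod 50)

Apply the extended Euclidean algorithm to (50, 31), tracking rows (r, s, t) with s·50 + t·31 = r. Each division r_prev = q·r_cur + r_new produces the new row as (previous row) − q·(current row):
  row A: (50, 1, 0)   [1·50 + 0·31 = 50]
  row B: (31, 0, 1)   [0·50 + 1·31 = 31]
  50 = 1·31 + 19   → row C = row A − 1·row B = (19, 1, −1)   [check: 1·50 − 1·31 = 19]
  31 = 1·19 + 12   → row D = row B − 1·row C = (12, −1, 2)   [check: −1·50 + 2·31 = 12]
  19 = 1·12 + 7   → row E = row C − 1·row D = (7, 2, −3)   [check: 2·50 − 3·31 = 7]
  12 = 1·7 + 5   → row F = row D − 1·row E = (5, −3, 5)   [check: −3·50 + 5·31 = 5]
  7 = 1·5 + 2   → row G = row E − 1·row F = (2, 5, −8)   [check: 5·50 − 8·31 = 2]
  5 = 2·2 + 1   → row H = row F − 2·row G = (1, −13, 21)   [check: −13·50 + 21·31 = 1]
  2 = 2·1 + 0   → remainder 0, stop. gcd = 1 (last nonzero row H).
The gcd is 1, so 31 is invertible mod 50. The last nonzero row gives −13·50 + 21·31 = 1, so t = 21. So 31^(−1) ≡ 21 (mod 50). Verify: 31 · 21 = 651 ≡ 1 (mod 50). ✓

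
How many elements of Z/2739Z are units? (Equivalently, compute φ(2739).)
Z/2739Z has φ(2739) = 1640 units

An element a ∈ Z/2739Z is a unit iff gcd(a, 2739) = 1, so the number of units is φ(2739). φ is multiplicative, with φ(p^e) = p^e − p^(e−1). Factorise 2739 = 3 · 11 · 83. Then
  φ(2739) = (3 − 1) · (11 − 1) · (83 − 1) = 2 · 10 · 82 = 1640.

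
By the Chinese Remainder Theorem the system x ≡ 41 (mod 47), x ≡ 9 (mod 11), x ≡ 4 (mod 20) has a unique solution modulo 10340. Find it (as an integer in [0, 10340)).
x ≡ 7984 (mod 10340); the representative in [0, 10340) is 7984

The moduli 47, 11, 20 are pairwise coprime, so by the CRT there is a unique solution mod 47·11·20 = 10340.
Solve by successive substitution. Start with x ≡ 41 (mod 47).
  Combine with x ≡ 9 (mod 11): write x = 41 + 47·t and require 41 + 47·t ≡ 9 (mod 11), i.e. 47·t ≡ 9 − 41 ≡ 1 (mod 11). Since 47^(−1) ≡ 4 (mod 11) (47 ≡ 3 (mod 11)), t ≡ 4·1 ≡ 4 (mod 11). So x ≡ 41 + 47·4 = 229 (mod 517).
  Combine with x ≡ 4 (mod 20): write x = 229 + 517·t and require 229 + 517·t ≡ 4 (mod 20), i.e. 517·t ≡ 4 − 229 ≡ 15 (mod 20). Since 517^(−1) ≡ 13 (mod 20) (517 ≡ 17 (mod 20)), t ≡ 13·15 ≡ 15 (mod 20). So x ≡ 229 + 517·15 = 7984 (mod 10340).
Unique solution in [0, 10340): x = 7984.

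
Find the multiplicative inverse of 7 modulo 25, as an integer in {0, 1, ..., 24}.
Apply the extended Euclidean algorithm to (25, 7), tracking rows (r, s, t) with s·25 + t·7 = r. Each division r_prev = q·r_cur + r_new produces the new row as (previous row) − q·(current row):
  row A: (25, 1, 0)   [1·25 + 0·7 = 25]
  row B: (7, 0, 1)   [0·25 + 1·7 = 7]
  25 = 3·7 + 4   → row C = row A − 3·row B = (4, 1, −3)   [check: 1·25 − 3·7 = 4]
  7 = 1·4 + 3   → row D = row B − 1·row C = (3, −1, 4)   [check: −1·25 + 4·7 = 3]
  4 = 1·3 + 1   → row E = row C − 1·row D = (1, 2, −7)   [check: 2·25 − 7·7 = 1]
  3 = 3·1 + 0   → remainder 0, stop. gcd = 1 (last nonzero row E).
The gcd is 1, so 7 is invertible mod 25. The last nonzero row gives 2·25 − 7·7 = 1, so t = −7. So 7^(−1) ≡ −7 ≡ 18 (mod 25). Verify: 7 · 18 = 126 ≡ 1 (mod 25). ✓

Final answer: 7^(−1) ≡ 18 (mod 25)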